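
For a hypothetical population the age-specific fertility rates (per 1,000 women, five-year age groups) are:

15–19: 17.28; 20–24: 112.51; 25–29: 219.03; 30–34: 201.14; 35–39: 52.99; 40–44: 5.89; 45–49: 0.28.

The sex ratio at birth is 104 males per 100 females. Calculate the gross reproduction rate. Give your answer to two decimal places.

Proportion female at birth = 100 / (100 + 104) = 0.49020.
Sum of ASFRs = 17.28 + 112.51 + 219.03 + 201.14 + 52.99 + 5.89 + 0.28 = 609.12
TFR = 5 × 609.12 / 1000 = 3.0456
GRR = 0.49020 × 3.0456 = 1.49295

1.49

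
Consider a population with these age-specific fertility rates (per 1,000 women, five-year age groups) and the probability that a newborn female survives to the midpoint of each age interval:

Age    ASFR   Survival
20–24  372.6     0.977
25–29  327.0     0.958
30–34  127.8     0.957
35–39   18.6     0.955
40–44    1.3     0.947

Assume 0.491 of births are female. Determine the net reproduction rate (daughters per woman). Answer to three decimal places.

Proportion female at birth = 0.491.
Survival-weighted fertility by age (5·fₓ·Sₓ):
  20–24: 5 × 372.6/1000 × 0.977 = 1.82015
  25–29: 5 × 327.0/1000 × 0.958 = 1.56633
  30–34: 5 × 127.8/1000 × 0.957 = 0.61152
  35–39: 5 × 18.6/1000 × 0.955 = 0.08882
  40–44: 5 × 1.3/1000 × 0.947 = 0.00616
Sum = 4.09298
NRR = 0.491 × 4.09298 = 2.00965
With NRR above 1 the population is above replacement fertility.

2.010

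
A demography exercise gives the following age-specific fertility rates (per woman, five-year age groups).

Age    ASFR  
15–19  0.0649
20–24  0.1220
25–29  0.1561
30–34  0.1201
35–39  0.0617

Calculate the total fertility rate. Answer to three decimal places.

Sum of ASFRs = 0.0649 + 0.1220 + 0.1561 + 0.1201 + 0.0617 = 0.5248
TFR = 5 × 0.5248 = 2.624

2.624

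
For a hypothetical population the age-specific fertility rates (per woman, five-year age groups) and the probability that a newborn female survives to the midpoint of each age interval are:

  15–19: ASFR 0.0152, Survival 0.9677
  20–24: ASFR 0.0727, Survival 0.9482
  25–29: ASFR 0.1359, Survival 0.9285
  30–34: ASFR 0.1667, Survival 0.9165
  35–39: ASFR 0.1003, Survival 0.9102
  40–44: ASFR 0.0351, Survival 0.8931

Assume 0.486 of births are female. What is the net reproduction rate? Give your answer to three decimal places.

1.179

Proportion female at birth = 0.486.
Each age group contributes 5 × ASFR × survival:
  15–19: 5 × 0.0152 × 0.9677 = 0.07355
  20–24: 5 × 0.0727 × 0.9482 = 0.34467
  25–29: 5 × 0.1359 × 0.9285 = 0.63092
  30–34: 5 × 0.1667 × 0.9165 = 0.76390
  35–39: 5 × 0.1003 × 0.9102 = 0.45647
  40–44: 5 × 0.0351 × 0.8931 = 0.15674
Sum = 2.42625
NRR = 0.486 × 2.42625 = 1.17916
With NRR above 1 the population is above replacement fertility.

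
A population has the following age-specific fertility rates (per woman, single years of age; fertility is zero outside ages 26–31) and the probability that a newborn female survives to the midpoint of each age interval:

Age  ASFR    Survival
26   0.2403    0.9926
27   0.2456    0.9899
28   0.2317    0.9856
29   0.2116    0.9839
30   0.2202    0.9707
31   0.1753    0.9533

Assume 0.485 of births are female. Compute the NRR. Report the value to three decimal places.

Proportion female at birth = 0.485.
Survival-weighted fertility by age (1·fₓ·Sₓ):
  26: 1 × 0.2403 × 0.9926 = 0.23852
  27: 1 × 0.2456 × 0.9899 = 0.24312
  28: 1 × 0.2317 × 0.9856 = 0.22836
  29: 1 × 0.2116 × 0.9839 = 0.20819
  30: 1 × 0.2202 × 0.9707 = 0.21375
  31: 1 × 0.1753 × 0.9533 = 0.16711
Sum = 1.29905
NRR = 0.485 × 1.29905 = 0.63004

0.630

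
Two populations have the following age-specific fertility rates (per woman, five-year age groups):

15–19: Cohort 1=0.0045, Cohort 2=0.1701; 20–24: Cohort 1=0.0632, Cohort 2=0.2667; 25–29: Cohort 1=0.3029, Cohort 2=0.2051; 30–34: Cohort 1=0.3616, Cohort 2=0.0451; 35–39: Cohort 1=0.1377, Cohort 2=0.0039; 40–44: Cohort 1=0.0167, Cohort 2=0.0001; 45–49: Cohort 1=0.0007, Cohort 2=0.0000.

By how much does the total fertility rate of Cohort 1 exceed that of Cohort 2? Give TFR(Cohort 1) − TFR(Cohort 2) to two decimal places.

0.98

Cohort 1:
  Sum of ASFRs = 0.0045 + 0.0632 + 0.3029 + 0.3616 + 0.1377 + 0.0167 + 0.0007 = 0.8873
  TFR = 5 × 0.8873 = 4.4365
Cohort 2:
  Sum of ASFRs = 0.1701 + 0.2667 + 0.2051 + 0.0451 + 0.0039 + 0.0001 + 0.0000 = 0.6910
  TFR = 5 × 0.6910 = 3.455
Difference = 4.4365 − 3.455 = 0.9815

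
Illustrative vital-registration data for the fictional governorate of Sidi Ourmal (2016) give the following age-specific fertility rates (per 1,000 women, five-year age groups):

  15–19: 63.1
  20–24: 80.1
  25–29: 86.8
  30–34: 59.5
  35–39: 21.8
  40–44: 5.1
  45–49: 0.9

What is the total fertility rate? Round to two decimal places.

1.59

Sum of ASFRs = 63.1 + 80.1 + 86.8 + 59.5 + 21.8 + 5.1 + 0.9 = 317.3
TFR = 5 × 317.3 / 1000 = 1.5865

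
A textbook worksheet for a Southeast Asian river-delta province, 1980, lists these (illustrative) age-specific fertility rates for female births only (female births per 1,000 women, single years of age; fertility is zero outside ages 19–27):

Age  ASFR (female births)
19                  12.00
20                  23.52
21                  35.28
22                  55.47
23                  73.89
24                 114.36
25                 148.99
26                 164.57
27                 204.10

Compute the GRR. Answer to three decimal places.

Sum of female ASFRs = 12.00 + 23.52 + 35.28 + 55.47 + 73.89 + 114.36 + 148.99 + 164.57 + 204.10 = 832.18
GRR = 832.18 / 1000 = 0.83218

0.832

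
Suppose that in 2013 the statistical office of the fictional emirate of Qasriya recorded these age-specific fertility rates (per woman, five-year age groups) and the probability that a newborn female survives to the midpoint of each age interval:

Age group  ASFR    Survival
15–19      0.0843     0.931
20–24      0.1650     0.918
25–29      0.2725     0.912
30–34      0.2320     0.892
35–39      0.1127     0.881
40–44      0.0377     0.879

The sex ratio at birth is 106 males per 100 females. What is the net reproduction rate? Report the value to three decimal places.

Proportion female at birth = 100 / (100 + 106) = 0.48544.
Survival-weighted fertility by age (5·fₓ·Sₓ):
  15–19: 5 × 0.0843 × 0.931 = 0.39242
  20–24: 5 × 0.1650 × 0.918 = 0.75735
  25–29: 5 × 0.2725 × 0.912 = 1.24260
  30–34: 5 × 0.2320 × 0.892 = 1.03472
  35–39: 5 × 0.1127 × 0.881 = 0.49644
  40–44: 5 × 0.0377 × 0.879 = 0.16569
Sum = 4.08922
NRR = 0.48544 × 4.08922 = 1.98507
An NRR exceeding 1 indicates intrinsic growth under these rates.

1.985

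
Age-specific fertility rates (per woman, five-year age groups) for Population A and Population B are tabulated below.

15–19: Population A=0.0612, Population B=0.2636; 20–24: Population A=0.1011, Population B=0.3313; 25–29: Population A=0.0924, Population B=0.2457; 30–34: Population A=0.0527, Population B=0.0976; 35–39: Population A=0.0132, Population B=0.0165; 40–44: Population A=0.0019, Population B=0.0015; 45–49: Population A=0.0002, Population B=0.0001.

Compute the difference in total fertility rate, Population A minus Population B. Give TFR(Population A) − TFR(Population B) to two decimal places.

Population A:
  Sum of ASFRs = 0.0612 + 0.1011 + 0.0924 + 0.0527 + 0.0132 + 0.0019 + 0.0002 = 0.3227
  TFR = 5 × 0.3227 = 1.6135
Population B:
  Sum of ASFRs = 0.2636 + 0.3313 + 0.2457 + 0.0976 + 0.0165 + 0.0015 + 0.0001 = 0.9563
  TFR = 5 × 0.9563 = 4.7815
Difference = 1.6135 − 4.7815 = -3.168

-3.17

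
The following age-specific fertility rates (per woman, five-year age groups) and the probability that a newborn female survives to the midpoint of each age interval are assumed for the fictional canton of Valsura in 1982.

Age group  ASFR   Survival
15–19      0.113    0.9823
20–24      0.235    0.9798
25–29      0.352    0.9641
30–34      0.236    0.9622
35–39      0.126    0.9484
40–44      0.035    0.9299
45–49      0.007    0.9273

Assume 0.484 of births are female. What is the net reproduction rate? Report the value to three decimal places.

Proportion female at birth = 0.484.
Weighting each age-specific rate by interval width and survival:
  15–19: 5 × 0.113 × 0.9823 = 0.55500
  20–24: 5 × 0.235 × 0.9798 = 1.15127
  25–29: 5 × 0.352 × 0.9641 = 1.69682
  30–34: 5 × 0.236 × 0.9622 = 1.13540
  35–39: 5 × 0.126 × 0.9484 = 0.59749
  40–44: 5 × 0.035 × 0.9299 = 0.16273
  45–49: 5 × 0.007 × 0.9273 = 0.03246
Sum = 5.33117
NRR = 0.484 × 5.33117 = 2.58029
NRR > 1, so each generation more than replaces itself.

2.580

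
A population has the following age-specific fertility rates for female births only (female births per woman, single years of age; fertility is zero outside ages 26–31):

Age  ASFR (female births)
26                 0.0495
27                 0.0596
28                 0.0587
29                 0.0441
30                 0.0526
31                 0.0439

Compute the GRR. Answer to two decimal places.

0.31

Sum of female ASFRs = 0.0495 + 0.0596 + 0.0587 + 0.0441 + 0.0526 + 0.0439 = 0.3084
GRR = 0.3084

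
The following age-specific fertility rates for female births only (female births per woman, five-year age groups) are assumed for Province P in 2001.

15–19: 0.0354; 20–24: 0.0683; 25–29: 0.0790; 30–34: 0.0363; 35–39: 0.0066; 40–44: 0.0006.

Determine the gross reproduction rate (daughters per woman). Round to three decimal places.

Sum of female ASFRs = 0.0354 + 0.0683 + 0.0790 + 0.0363 + 0.0066 + 0.0006 = 0.2262
GRR = 5 × 0.2262 = 1.131

1.131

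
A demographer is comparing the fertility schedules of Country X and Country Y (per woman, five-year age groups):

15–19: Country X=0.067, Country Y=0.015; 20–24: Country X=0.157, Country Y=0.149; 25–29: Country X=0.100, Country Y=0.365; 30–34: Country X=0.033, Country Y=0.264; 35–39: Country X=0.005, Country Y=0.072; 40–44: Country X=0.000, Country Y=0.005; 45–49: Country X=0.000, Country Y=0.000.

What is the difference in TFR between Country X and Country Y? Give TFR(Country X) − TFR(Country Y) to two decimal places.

Country X:
  Sum of ASFRs = 0.067 + 0.157 + 0.100 + 0.033 + 0.005 + 0.000 + 0.000 = 0.362
  TFR = 5 × 0.362 = 1.81
Country Y:
  Sum of ASFRs = 0.015 + 0.149 + 0.365 + 0.264 + 0.072 + 0.005 + 0.000 = 0.870
  TFR = 5 × 0.870 = 4.35
Difference = 1.81 − 4.35 = -2.54

-2.54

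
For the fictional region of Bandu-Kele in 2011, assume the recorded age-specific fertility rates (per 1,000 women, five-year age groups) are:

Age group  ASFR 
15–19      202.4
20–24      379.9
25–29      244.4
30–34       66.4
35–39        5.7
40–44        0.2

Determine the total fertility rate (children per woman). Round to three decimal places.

Sum of ASFRs = 202.4 + 379.9 + 244.4 + 66.4 + 5.7 + 0.2 = 899.0
TFR = 5 × 899.0 / 1000 = 4.495

4.495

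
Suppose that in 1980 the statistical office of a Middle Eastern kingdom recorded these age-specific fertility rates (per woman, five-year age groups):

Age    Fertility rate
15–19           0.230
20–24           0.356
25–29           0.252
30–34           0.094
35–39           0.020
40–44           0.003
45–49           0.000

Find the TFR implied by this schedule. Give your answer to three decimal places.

Sum of ASFRs = 0.230 + 0.356 + 0.252 + 0.094 + 0.020 + 0.003 + 0.000 = 0.955
TFR = 5 × 0.955 = 4.775

4.775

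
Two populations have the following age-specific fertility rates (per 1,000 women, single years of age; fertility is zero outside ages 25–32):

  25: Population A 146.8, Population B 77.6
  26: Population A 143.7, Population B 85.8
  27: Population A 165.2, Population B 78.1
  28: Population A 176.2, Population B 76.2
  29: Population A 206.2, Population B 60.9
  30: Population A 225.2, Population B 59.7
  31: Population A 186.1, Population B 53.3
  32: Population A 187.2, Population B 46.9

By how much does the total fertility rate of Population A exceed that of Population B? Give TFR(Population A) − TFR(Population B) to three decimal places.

Population A:
  Sum of ASFRs = 146.8 + 143.7 + 165.2 + 176.2 + 206.2 + 225.2 + 186.1 + 187.2 = 1436.6
  TFR = 1436.6 / 1000 = 1.4366
Population B:
  Sum of ASFRs = 77.6 + 85.8 + 78.1 + 76.2 + 60.9 + 59.7 + 53.3 + 46.9 = 538.5
  TFR = 538.5 / 1000 = 0.5385
Difference = 1.4366 − 0.5385 = 0.8981

0.898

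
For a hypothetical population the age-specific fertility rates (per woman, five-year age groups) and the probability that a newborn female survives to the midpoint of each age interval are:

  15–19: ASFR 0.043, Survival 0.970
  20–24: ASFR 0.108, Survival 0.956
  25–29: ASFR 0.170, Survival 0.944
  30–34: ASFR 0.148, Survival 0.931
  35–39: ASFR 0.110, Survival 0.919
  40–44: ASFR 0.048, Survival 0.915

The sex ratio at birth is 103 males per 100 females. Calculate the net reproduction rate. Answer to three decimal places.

Proportion female at birth = 100 / (100 + 103) = 0.49261.
Survival-weighted fertility by age (5·fₓ·Sₓ):
  15–19: 5 × 0.043 × 0.970 = 0.20855
  20–24: 5 × 0.108 × 0.956 = 0.51624
  25–29: 5 × 0.170 × 0.944 = 0.80240
  30–34: 5 × 0.148 × 0.931 = 0.68894
  35–39: 5 × 0.110 × 0.919 = 0.50545
  40–44: 5 × 0.048 × 0.915 = 0.21960
Sum = 2.94118
NRR = 0.49261 × 2.94118 = 1.44885
With NRR above 1 the population is above replacement fertility.

1.449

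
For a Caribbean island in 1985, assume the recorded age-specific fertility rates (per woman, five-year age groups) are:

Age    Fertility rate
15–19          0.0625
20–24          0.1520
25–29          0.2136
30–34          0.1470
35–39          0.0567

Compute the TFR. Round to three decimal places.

Sum of ASFRs = 0.0625 + 0.1520 + 0.2136 + 0.1470 + 0.0567 = 0.6318
TFR = 5 × 0.6318 = 3.159

3.159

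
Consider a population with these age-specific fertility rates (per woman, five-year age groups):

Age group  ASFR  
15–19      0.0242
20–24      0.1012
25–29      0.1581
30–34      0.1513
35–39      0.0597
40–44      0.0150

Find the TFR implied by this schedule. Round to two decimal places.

2.55

Sum of ASFRs = 0.0242 + 0.1012 + 0.1581 + 0.1513 + 0.0597 + 0.0150 = 0.5095
TFR = 5 × 0.5095 = 2.5475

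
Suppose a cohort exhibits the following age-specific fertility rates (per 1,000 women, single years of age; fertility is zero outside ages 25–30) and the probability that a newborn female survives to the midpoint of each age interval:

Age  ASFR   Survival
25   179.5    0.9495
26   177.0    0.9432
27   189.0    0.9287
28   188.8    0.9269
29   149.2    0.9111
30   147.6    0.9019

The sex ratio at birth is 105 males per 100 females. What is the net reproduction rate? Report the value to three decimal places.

0.467

Proportion female at birth = 100 / (100 + 105) = 0.48780.
Per-age-group product (1 × ASFR × survival probability):
  25: 1 × 179.5/1000 × 0.9495 = 0.17044
  26: 1 × 177.0/1000 × 0.9432 = 0.16695
  27: 1 × 189.0/1000 × 0.9287 = 0.17552
  28: 1 × 188.8/1000 × 0.9269 = 0.17500
  29: 1 × 149.2/1000 × 0.9111 = 0.13594
  30: 1 × 147.6/1000 × 0.9019 = 0.13312
Sum = 0.95697
NRR = 0.48780 × 0.95697 = 0.46681
NRR < 1, so the cohort does not fully replace itself.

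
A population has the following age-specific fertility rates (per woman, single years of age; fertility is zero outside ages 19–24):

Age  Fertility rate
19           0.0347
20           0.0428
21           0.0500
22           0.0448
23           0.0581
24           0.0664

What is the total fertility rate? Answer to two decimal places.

0.30

Sum of ASFRs = 0.0347 + 0.0428 + 0.0500 + 0.0448 + 0.0581 + 0.0664 = 0.2968
TFR = 0.2968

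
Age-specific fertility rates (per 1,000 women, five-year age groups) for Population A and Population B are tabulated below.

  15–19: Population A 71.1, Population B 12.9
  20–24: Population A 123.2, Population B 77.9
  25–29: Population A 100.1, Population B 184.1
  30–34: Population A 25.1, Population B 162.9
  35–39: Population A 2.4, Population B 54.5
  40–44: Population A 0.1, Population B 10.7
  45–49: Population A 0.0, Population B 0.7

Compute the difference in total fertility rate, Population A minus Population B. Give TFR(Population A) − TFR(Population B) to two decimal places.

Population A:
  Sum of ASFRs = 71.1 + 123.2 + 100.1 + 25.1 + 2.4 + 0.1 + 0.0 = 322.0
  TFR = 5 × 322.0 / 1000 = 1.61
Population B:
  Sum of ASFRs = 12.9 + 77.9 + 184.1 + 162.9 + 54.5 + 10.7 + 0.7 = 503.7
  TFR = 5 × 503.7 / 1000 = 2.5185
Difference = 1.61 − 2.5185 = -0.9085

-0.91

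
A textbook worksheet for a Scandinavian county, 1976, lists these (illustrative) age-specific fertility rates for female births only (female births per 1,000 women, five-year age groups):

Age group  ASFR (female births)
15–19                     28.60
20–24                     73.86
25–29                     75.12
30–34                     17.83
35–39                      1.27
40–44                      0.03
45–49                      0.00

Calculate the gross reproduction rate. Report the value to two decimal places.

0.98

Sum of female ASFRs = 28.60 + 73.86 + 75.12 + 17.83 + 1.27 + 0.03 + 0.00 = 196.71
GRR = 5 × 196.71 / 1000 = 0.98355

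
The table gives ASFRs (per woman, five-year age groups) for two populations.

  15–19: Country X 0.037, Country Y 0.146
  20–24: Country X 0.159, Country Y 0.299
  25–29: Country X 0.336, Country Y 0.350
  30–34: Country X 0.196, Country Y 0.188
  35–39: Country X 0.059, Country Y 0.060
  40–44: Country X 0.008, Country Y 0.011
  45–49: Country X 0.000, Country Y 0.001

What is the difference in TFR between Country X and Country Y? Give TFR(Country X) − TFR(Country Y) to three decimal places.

-1.300

Country X:
  Sum of ASFRs = 0.037 + 0.159 + 0.336 + 0.196 + 0.059 + 0.008 + 0.000 = 0.795
  TFR = 5 × 0.795 = 3.975
Country Y:
  Sum of ASFRs = 0.146 + 0.299 + 0.350 + 0.188 + 0.060 + 0.011 + 0.001 = 1.055
  TFR = 5 × 1.055 = 5.275
Difference = 3.975 − 5.275 = -1.3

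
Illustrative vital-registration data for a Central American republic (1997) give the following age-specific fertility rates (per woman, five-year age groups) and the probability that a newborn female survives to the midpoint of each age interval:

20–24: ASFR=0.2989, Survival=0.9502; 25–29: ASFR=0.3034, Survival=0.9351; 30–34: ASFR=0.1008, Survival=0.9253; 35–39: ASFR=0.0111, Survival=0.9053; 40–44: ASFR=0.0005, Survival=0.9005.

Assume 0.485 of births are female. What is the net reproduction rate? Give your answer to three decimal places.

1.628

Proportion female at birth = 0.485.
Per-age-group product (5 × ASFR × survival probability):
  20–24: 5 × 0.2989 × 0.9502 = 1.42007
  25–29: 5 × 0.3034 × 0.9351 = 1.41855
  30–34: 5 × 0.1008 × 0.9253 = 0.46635
  35–39: 5 × 0.0111 × 0.9053 = 0.05024
  40–44: 5 × 0.0005 × 0.9005 = 0.00225
Sum = 3.35746
NRR = 0.485 × 3.35746 = 1.62837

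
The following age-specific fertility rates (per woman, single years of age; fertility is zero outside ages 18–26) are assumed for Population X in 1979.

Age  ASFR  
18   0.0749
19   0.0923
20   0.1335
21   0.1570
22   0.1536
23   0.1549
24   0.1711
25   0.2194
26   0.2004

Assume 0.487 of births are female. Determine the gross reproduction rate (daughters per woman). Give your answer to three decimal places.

Proportion female at birth = 0.487.
Sum of ASFRs = 0.0749 + 0.0923 + 0.1335 + 0.1570 + 0.1536 + 0.1549 + 0.1711 + 0.2194 + 0.2004 = 1.3571
TFR = 1.3571
GRR = 0.487 × 1.3571 = 0.66091

0.661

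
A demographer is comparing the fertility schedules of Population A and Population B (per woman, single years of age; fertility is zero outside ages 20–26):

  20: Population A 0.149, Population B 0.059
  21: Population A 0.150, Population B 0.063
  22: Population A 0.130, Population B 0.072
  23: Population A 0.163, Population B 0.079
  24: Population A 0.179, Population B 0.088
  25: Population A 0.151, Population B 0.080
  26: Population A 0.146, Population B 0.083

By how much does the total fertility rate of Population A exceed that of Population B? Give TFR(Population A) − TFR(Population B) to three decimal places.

Population A:
  Sum of ASFRs = 0.149 + 0.150 + 0.130 + 0.163 + 0.179 + 0.151 + 0.146 = 1.068
  TFR = 1.068
Population B:
  Sum of ASFRs = 0.059 + 0.063 + 0.072 + 0.079 + 0.088 + 0.080 + 0.083 = 0.524
  TFR = 0.524
Difference = 1.068 − 0.524 = 0.544

0.544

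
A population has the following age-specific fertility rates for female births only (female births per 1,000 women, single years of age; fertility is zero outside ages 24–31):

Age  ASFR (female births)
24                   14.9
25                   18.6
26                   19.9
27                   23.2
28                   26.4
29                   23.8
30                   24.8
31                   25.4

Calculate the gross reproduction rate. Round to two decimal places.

0.18

Sum of female ASFRs = 14.9 + 18.6 + 19.9 + 23.2 + 26.4 + 23.8 + 24.8 + 25.4 = 177.0
GRR = 177.0 / 1000 = 0.177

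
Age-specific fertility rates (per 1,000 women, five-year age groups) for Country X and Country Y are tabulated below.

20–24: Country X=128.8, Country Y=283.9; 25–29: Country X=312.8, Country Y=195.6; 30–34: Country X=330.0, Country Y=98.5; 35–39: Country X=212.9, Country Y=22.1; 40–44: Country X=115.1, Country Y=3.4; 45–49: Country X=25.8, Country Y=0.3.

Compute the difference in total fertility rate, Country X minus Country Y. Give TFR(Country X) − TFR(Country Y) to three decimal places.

Country X:
  Sum of ASFRs = 128.8 + 312.8 + 330.0 + 212.9 + 115.1 + 25.8 = 1125.4
  TFR = 5 × 1125.4 / 1000 = 5.627
Country Y:
  Sum of ASFRs = 283.9 + 195.6 + 98.5 + 22.1 + 3.4 + 0.3 = 603.8
  TFR = 5 × 603.8 / 1000 = 3.019
Difference = 5.627 − 3.019 = 2.608

2.608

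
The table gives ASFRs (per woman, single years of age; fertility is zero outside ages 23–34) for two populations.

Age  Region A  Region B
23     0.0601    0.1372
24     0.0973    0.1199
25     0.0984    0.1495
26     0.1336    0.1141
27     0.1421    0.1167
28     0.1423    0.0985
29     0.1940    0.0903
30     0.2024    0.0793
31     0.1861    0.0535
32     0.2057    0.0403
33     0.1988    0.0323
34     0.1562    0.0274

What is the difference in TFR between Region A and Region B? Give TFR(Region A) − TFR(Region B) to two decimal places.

0.76

Region A:
  Sum of ASFRs = 0.0601 + 0.0973 + 0.0984 + 0.1336 + 0.1421 + 0.1423 + 0.1940 + 0.2024 + 0.1861 + 0.2057 + 0.1988 + 0.1562 = 1.8170
  TFR = 1.817
Region B:
  Sum of ASFRs = 0.1372 + 0.1199 + 0.1495 + 0.1141 + 0.1167 + 0.0985 + 0.0903 + 0.0793 + 0.0535 + 0.0403 + 0.0323 + 0.0274 = 1.0590
  TFR = 1.059
Difference = 1.817 − 1.059 = 0.758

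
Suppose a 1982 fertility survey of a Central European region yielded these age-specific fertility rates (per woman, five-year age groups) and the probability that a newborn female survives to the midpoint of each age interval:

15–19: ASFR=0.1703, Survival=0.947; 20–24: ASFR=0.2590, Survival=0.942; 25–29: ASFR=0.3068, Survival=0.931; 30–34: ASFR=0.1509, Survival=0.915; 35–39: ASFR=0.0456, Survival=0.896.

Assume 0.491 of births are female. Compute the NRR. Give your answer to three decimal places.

Proportion female at birth = 0.491.
Survival-weighted fertility by age (5·fₓ·Sₓ):
  15–19: 5 × 0.1703 × 0.947 = 0.80637
  20–24: 5 × 0.2590 × 0.942 = 1.21989
  25–29: 5 × 0.3068 × 0.931 = 1.42815
  30–34: 5 × 0.1509 × 0.915 = 0.69037
  35–39: 5 × 0.0456 × 0.896 = 0.20429
Sum = 4.34907
NRR = 0.491 × 4.34907 = 2.13539
NRR > 1, so each generation more than replaces itself.

2.135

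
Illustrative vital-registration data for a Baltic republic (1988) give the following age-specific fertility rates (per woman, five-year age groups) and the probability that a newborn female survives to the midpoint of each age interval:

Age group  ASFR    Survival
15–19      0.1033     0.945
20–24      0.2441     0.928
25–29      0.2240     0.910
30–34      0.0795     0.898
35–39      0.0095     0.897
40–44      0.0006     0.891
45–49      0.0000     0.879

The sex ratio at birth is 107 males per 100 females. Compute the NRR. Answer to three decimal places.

1.470

Proportion female at birth = 100 / (100 + 107) = 0.48309.
Each age group contributes 5 × ASFR × survival:
  15–19: 5 × 0.1033 × 0.945 = 0.48809
  20–24: 5 × 0.2441 × 0.928 = 1.13262
  25–29: 5 × 0.2240 × 0.910 = 1.01920
  30–34: 5 × 0.0795 × 0.898 = 0.35696
  35–39: 5 × 0.0095 × 0.897 = 0.04261
  40–44: 5 × 0.0006 × 0.891 = 0.00267
  45–49: 5 × 0.0000 × 0.879 = 0.00000
Sum = 3.04215
NRR = 0.48309 × 3.04215 = 1.46963
An NRR exceeding 1 indicates intrinsic growth under these rates.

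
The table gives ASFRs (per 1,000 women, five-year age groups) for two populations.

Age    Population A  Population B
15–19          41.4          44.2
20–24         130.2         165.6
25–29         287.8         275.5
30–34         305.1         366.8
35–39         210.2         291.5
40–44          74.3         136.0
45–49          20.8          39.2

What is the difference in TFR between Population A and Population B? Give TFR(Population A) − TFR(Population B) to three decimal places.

-1.245

Population A:
  Sum of ASFRs = 41.4 + 130.2 + 287.8 + 305.1 + 210.2 + 74.3 + 20.8 = 1069.8
  TFR = 5 × 1069.8 / 1000 = 5.349
Population B:
  Sum of ASFRs = 44.2 + 165.6 + 275.5 + 366.8 + 291.5 + 136.0 + 39.2 = 1318.8
  TFR = 5 × 1318.8 / 1000 = 6.594
Difference = 5.349 − 6.594 = -1.245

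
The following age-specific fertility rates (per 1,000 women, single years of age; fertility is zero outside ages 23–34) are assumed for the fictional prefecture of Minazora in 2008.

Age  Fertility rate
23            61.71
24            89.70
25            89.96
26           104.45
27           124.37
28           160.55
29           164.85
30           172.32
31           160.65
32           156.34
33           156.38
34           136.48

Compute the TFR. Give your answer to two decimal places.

Sum of ASFRs = 61.71 + 89.70 + 89.96 + 104.45 + 124.37 + 160.55 + 164.85 + 172.32 + 160.65 + 156.34 + 156.38 + 136.48 = 1577.76
TFR = 1577.76 / 1000 = 1.57776

1.58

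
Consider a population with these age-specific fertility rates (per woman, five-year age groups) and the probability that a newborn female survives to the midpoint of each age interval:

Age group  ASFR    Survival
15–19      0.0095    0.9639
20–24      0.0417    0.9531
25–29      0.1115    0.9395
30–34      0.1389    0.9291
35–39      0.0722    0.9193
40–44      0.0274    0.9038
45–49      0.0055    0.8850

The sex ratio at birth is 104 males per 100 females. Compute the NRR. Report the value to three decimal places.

0.928

Proportion female at birth = 100 / (100 + 104) = 0.49020.
Per-age-group product (5 × ASFR × survival probability):
  15–19: 5 × 0.0095 × 0.9639 = 0.04579
  20–24: 5 × 0.0417 × 0.9531 = 0.19872
  25–29: 5 × 0.1115 × 0.9395 = 0.52377
  30–34: 5 × 0.1389 × 0.9291 = 0.64526
  35–39: 5 × 0.0722 × 0.9193 = 0.33187
  40–44: 5 × 0.0274 × 0.9038 = 0.12382
  45–49: 5 × 0.0055 × 0.8850 = 0.02434
Sum = 1.89357
NRR = 0.49020 × 1.89357 = 0.92823
With NRR below 1 the population is below replacement fertility.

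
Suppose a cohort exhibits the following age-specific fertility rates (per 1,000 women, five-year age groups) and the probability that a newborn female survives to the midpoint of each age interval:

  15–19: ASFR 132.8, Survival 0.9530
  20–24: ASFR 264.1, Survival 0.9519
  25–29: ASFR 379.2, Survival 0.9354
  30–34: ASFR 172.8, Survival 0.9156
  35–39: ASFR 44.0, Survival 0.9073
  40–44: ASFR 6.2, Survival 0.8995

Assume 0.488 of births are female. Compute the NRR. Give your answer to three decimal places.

2.285

Proportion female at birth = 0.488.
Each age group contributes 5 × ASFR × survival:
  15–19: 5 × 132.8/1000 × 0.9530 = 0.63279
  20–24: 5 × 264.1/1000 × 0.9519 = 1.25698
  25–29: 5 × 379.2/1000 × 0.9354 = 1.77352
  30–34: 5 × 172.8/1000 × 0.9156 = 0.79108
  35–39: 5 × 44.0/1000 × 0.9073 = 0.19961
  40–44: 5 × 6.2/1000 × 0.8995 = 0.02788
Sum = 4.68186
NRR = 0.488 × 4.68186 = 2.28475
NRR > 1, so each generation more than replaces itself.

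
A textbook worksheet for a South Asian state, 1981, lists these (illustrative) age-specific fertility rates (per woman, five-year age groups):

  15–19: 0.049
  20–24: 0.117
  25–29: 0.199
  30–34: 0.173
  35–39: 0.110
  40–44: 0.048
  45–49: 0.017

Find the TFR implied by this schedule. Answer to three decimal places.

3.565

Sum of ASFRs = 0.049 + 0.117 + 0.199 + 0.173 + 0.110 + 0.048 + 0.017 = 0.713
TFR = 5 × 0.713 = 3.565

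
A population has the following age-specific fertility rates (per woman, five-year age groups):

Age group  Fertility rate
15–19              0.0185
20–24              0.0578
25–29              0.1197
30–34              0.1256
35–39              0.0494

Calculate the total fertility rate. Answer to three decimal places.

1.855

Sum of ASFRs = 0.0185 + 0.0578 + 0.1197 + 0.1256 + 0.0494 = 0.3710
TFR = 5 × 0.3710 = 1.855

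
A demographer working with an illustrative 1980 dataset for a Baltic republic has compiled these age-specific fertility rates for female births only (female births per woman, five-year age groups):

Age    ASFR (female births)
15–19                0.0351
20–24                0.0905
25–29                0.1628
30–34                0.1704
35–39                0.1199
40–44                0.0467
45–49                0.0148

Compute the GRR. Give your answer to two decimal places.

3.20

Sum of female ASFRs = 0.0351 + 0.0905 + 0.1628 + 0.1704 + 0.1199 + 0.0467 + 0.0148 = 0.6402
GRR = 5 × 0.6402 = 3.201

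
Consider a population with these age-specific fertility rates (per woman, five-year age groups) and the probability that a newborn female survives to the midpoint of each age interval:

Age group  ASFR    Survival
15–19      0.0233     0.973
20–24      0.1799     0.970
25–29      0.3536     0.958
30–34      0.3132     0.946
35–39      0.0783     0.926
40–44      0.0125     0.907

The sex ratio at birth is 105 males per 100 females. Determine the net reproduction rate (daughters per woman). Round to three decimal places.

2.234

Proportion female at birth = 100 / (100 + 105) = 0.48780.
Each age group contributes 5 × ASFR × survival:
  15–19: 5 × 0.0233 × 0.973 = 0.11335
  20–24: 5 × 0.1799 × 0.970 = 0.87252
  25–29: 5 × 0.3536 × 0.958 = 1.69374
  30–34: 5 × 0.3132 × 0.946 = 1.48144
  35–39: 5 × 0.0783 × 0.926 = 0.36253
  40–44: 5 × 0.0125 × 0.907 = 0.05669
Sum = 4.58027
NRR = 0.48780 × 4.58027 = 2.23426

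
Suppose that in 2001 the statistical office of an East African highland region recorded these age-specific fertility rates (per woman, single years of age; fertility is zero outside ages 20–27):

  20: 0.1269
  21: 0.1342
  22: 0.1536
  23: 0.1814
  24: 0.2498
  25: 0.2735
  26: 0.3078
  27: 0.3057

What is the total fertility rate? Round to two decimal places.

Sum of ASFRs = 0.1269 + 0.1342 + 0.1536 + 0.1814 + 0.2498 + 0.2735 + 0.3078 + 0.3057 = 1.7329
TFR = 1.7329

1.73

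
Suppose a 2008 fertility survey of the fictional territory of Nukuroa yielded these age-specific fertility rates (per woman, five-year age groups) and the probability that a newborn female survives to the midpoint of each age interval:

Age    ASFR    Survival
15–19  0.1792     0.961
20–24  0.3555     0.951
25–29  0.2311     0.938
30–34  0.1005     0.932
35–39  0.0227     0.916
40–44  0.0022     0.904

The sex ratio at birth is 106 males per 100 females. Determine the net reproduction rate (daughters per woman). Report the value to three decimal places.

Proportion female at birth = 100 / (100 + 106) = 0.48544.
Weighting each age-specific rate by interval width and survival:
  15–19: 5 × 0.1792 × 0.961 = 0.86106
  20–24: 5 × 0.3555 × 0.951 = 1.69040
  25–29: 5 × 0.2311 × 0.938 = 1.08386
  30–34: 5 × 0.1005 × 0.932 = 0.46833
  35–39: 5 × 0.0227 × 0.916 = 0.10397
  40–44: 5 × 0.0022 × 0.904 = 0.00994
Sum = 4.21756
NRR = 0.48544 × 4.21756 = 2.04737
An NRR exceeding 1 indicates intrinsic growth under these rates.

2.047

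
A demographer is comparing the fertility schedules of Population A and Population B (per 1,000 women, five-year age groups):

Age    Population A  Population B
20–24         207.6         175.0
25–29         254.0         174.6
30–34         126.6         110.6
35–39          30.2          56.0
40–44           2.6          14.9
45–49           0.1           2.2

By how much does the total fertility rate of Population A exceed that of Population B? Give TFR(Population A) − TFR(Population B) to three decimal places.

0.439

Population A:
  Sum of ASFRs = 207.6 + 254.0 + 126.6 + 30.2 + 2.6 + 0.1 = 621.1
  TFR = 5 × 621.1 / 1000 = 3.1055
Population B:
  Sum of ASFRs = 175.0 + 174.6 + 110.6 + 56.0 + 14.9 + 2.2 = 533.3
  TFR = 5 × 533.3 / 1000 = 2.6665
Difference = 3.1055 − 2.6665 = 0.439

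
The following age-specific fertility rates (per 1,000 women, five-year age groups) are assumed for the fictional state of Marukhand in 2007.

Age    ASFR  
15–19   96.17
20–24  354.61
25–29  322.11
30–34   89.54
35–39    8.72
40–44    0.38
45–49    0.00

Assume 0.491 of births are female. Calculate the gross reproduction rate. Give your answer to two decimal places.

2.14

Proportion female at birth = 0.491.
Sum of ASFRs = 96.17 + 354.61 + 322.11 + 89.54 + 8.72 + 0.38 + 0.00 = 871.53
TFR = 5 × 871.53 / 1000 = 4.35765
GRR = 0.491 × 4.35765 = 2.13961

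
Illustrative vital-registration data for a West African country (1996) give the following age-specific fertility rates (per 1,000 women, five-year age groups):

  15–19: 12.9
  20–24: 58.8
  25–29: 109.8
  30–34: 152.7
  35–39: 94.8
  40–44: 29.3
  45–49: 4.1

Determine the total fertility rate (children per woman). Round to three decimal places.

Sum of ASFRs = 12.9 + 58.8 + 109.8 + 152.7 + 94.8 + 29.3 + 4.1 = 462.4
TFR = 5 × 462.4 / 1000 = 2.312

2.312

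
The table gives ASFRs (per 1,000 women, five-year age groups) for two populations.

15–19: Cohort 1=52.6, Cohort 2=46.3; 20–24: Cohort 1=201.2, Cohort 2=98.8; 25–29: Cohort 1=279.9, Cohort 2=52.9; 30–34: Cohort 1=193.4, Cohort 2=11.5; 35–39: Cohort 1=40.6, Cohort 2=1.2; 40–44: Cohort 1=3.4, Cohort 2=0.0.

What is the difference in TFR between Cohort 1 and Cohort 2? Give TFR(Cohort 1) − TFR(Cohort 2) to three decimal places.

2.802

Cohort 1:
  Sum of ASFRs = 52.6 + 201.2 + 279.9 + 193.4 + 40.6 + 3.4 = 771.1
  TFR = 5 × 771.1 / 1000 = 3.8555
Cohort 2:
  Sum of ASFRs = 46.3 + 98.8 + 52.9 + 11.5 + 1.2 + 0.0 = 210.7
  TFR = 5 × 210.7 / 1000 = 1.0535
Difference = 3.8555 − 1.0535 = 2.802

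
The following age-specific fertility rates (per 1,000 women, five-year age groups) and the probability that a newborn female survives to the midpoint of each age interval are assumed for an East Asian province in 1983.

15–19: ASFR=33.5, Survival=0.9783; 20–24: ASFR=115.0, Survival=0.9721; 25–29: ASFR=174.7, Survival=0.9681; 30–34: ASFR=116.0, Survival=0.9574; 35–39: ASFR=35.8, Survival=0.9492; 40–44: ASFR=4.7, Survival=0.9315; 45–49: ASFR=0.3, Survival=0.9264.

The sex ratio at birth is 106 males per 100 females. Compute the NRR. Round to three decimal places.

Proportion female at birth = 100 / (100 + 106) = 0.48544.
Per-age-group product (5 × ASFR × survival probability):
  15–19: 5 × 33.5/1000 × 0.9783 = 0.16387
  20–24: 5 × 115.0/1000 × 0.9721 = 0.55896
  25–29: 5 × 174.7/1000 × 0.9681 = 0.84564
  30–34: 5 × 116.0/1000 × 0.9574 = 0.55529
  35–39: 5 × 35.8/1000 × 0.9492 = 0.16991
  40–44: 5 × 4.7/1000 × 0.9315 = 0.02189
  45–49: 5 × 0.3/1000 × 0.9264 = 0.00139
Sum = 2.31695
NRR = 0.48544 × 2.31695 = 1.12474
An NRR exceeding 1 indicates intrinsic growth under these rates.

1.125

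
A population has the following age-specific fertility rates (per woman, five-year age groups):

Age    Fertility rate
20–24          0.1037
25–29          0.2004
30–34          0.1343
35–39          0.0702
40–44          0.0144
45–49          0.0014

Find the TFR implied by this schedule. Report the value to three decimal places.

Sum of ASFRs = 0.1037 + 0.2004 + 0.1343 + 0.0702 + 0.0144 + 0.0014 = 0.5244
TFR = 5 × 0.5244 = 2.622

2.622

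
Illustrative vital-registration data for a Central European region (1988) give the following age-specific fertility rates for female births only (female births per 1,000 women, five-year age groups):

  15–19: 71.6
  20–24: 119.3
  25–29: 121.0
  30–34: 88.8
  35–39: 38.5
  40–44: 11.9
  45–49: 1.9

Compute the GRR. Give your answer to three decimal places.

Sum of female ASFRs = 71.6 + 119.3 + 121.0 + 88.8 + 38.5 + 11.9 + 1.9 = 453.0
GRR = 5 × 453.0 / 1000 = 2.265

2.265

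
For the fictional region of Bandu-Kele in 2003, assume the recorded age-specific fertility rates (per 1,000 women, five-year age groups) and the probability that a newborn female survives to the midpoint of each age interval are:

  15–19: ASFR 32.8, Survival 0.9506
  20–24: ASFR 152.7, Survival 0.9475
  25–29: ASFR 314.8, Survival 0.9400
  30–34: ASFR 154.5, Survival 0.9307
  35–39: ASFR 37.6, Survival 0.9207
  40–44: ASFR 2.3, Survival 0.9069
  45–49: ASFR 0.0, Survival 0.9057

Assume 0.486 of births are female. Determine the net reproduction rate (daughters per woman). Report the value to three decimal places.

1.585

Proportion female at birth = 0.486.
Each age group contributes 5 × ASFR × survival:
  15–19: 5 × 32.8/1000 × 0.9506 = 0.15590
  20–24: 5 × 152.7/1000 × 0.9475 = 0.72342
  25–29: 5 × 314.8/1000 × 0.9400 = 1.47956
  30–34: 5 × 154.5/1000 × 0.9307 = 0.71897
  35–39: 5 × 37.6/1000 × 0.9207 = 0.17309
  40–44: 5 × 2.3/1000 × 0.9069 = 0.01043
  45–49: 5 × 0.0/1000 × 0.9057 = 0.00000
Sum = 3.26137
NRR = 0.486 × 3.26137 = 1.58503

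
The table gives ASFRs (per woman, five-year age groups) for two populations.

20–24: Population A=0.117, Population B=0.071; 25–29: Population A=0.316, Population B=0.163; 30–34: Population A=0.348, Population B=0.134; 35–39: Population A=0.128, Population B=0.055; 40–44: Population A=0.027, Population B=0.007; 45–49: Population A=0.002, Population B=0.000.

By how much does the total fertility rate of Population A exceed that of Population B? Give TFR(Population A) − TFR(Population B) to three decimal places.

2.540

Population A:
  Sum of ASFRs = 0.117 + 0.316 + 0.348 + 0.128 + 0.027 + 0.002 = 0.938
  TFR = 5 × 0.938 = 4.69
Population B:
  Sum of ASFRs = 0.071 + 0.163 + 0.134 + 0.055 + 0.007 + 0.000 = 0.430
  TFR = 5 × 0.430 = 2.15
Difference = 4.69 − 2.15 = 2.54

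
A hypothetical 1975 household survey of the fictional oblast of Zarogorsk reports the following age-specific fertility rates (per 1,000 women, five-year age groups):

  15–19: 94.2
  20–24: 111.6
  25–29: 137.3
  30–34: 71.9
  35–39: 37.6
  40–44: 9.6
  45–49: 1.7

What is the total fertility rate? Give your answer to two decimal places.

2.32

Sum of ASFRs = 94.2 + 111.6 + 137.3 + 71.9 + 37.6 + 9.6 + 1.7 = 463.9
TFR = 5 × 463.9 / 1000 = 2.3195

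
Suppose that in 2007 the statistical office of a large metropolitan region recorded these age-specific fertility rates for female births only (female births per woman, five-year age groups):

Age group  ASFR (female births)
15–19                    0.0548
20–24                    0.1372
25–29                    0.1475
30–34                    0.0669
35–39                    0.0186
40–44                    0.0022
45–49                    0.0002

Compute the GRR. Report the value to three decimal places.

Sum of female ASFRs = 0.0548 + 0.1372 + 0.1475 + 0.0669 + 0.0186 + 0.0022 + 0.0002 = 0.4274
GRR = 5 × 0.4274 = 2.137

2.137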